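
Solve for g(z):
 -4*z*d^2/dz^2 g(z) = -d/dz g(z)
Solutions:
 g(z) = C1 + C2*z^(5/4)


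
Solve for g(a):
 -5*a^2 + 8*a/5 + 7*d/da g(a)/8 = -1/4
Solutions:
 g(a) = C1 + 40*a^3/21 - 32*a^2/35 - 2*a/7


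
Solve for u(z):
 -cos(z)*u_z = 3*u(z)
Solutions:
 u(z) = C1*(sin(z) - 1)^(3/2)/(sin(z) + 1)^(3/2)


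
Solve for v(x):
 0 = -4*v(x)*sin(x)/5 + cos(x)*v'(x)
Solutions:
 v(x) = C1/cos(x)^(4/5)


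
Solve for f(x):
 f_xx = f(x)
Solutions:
 f(x) = C1*exp(-x) + C2*exp(x)


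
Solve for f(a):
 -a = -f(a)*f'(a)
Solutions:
 f(a) = -sqrt(C1 + a^2)
 f(a) = sqrt(C1 + a^2)


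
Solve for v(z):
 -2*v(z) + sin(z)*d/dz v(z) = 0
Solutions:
 v(z) = C1*(cos(z) - 1)/(cos(z) + 1)


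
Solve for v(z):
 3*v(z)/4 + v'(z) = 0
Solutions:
 v(z) = C1*exp(-3*z/4)


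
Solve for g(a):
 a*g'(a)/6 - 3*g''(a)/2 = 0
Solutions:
 g(a) = C1 + C2*erfi(sqrt(2)*a/6)


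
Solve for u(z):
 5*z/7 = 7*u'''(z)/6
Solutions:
 u(z) = C1 + C2*z + C3*z^2 + 5*z^4/196


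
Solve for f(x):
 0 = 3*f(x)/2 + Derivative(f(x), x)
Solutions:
 f(x) = C1*exp(-3*x/2)


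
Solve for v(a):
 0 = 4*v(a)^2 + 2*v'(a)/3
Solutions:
 v(a) = 1/(C1 + 6*a)


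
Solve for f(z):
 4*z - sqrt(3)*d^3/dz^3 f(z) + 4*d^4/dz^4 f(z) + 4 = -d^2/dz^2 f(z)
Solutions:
 f(z) = C1 + C2*z - 2*z^3/3 + 2*z^2*(-sqrt(3) - 1) + (C3*sin(sqrt(13)*z/8) + C4*cos(sqrt(13)*z/8))*exp(sqrt(3)*z/8)


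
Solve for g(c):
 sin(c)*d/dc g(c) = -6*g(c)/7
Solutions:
 g(c) = C1*(cos(c) + 1)^(3/7)/(cos(c) - 1)^(3/7)


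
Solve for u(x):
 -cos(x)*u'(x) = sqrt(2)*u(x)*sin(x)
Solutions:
 u(x) = C1*cos(x)^(sqrt(2))


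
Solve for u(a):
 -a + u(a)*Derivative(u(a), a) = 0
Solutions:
 u(a) = -sqrt(C1 + a^2)
 u(a) = sqrt(C1 + a^2)


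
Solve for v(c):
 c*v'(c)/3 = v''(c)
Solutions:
 v(c) = C1 + C2*erfi(sqrt(6)*c/6)


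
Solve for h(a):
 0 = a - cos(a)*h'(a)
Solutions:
 h(a) = C1 + Integral(a/cos(a), a)


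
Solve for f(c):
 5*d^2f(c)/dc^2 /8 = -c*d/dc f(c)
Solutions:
 f(c) = C1 + C2*erf(2*sqrt(5)*c/5)


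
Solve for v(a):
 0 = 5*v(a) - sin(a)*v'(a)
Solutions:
 v(a) = C1*sqrt(cos(a) - 1)*(cos(a)^2 - 2*cos(a) + 1)/(sqrt(cos(a) + 1)*(cos(a)^2 + 2*cos(a) + 1))


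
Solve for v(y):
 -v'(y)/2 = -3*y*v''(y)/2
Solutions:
 v(y) = C1 + C2*y^(4/3)


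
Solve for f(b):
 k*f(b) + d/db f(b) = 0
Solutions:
 f(b) = C1*exp(-b*k)


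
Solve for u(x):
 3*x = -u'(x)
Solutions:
 u(x) = C1 - 3*x^2/2


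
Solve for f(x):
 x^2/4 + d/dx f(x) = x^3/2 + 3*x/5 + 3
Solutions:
 f(x) = C1 + x^4/8 - x^3/12 + 3*x^2/10 + 3*x


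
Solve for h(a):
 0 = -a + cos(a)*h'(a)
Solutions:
 h(a) = C1 + Integral(a/cos(a), a)


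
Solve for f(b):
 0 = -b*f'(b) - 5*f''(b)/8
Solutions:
 f(b) = C1 + C2*erf(2*sqrt(5)*b/5)


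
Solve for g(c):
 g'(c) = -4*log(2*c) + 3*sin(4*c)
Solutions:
 g(c) = C1 - 4*c*log(c) - 4*c*log(2) + 4*c - 3*cos(4*c)/4


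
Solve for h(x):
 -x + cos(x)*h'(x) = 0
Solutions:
 h(x) = C1 + Integral(x/cos(x), x)


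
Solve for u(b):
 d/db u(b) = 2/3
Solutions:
 u(b) = C1 + 2*b/3


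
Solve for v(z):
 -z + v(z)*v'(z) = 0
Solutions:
 v(z) = -sqrt(C1 + z^2)
 v(z) = sqrt(C1 + z^2)


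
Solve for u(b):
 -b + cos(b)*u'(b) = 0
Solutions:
 u(b) = C1 + Integral(b/cos(b), b)


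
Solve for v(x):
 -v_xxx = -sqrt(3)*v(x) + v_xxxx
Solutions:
 v(x) = C1*exp(x*(-3 + sqrt(3)*sqrt(-16*2^(1/3)*3^(5/6)/(-3*sqrt(3) + sqrt(27 + 256*sqrt(3)))^(1/3) + 3 + 2*6^(2/3)*(-3*sqrt(3) + sqrt(27 + 256*sqrt(3)))^(1/3)))/12)*sin(sqrt(6)*x*sqrt(-8*2^(1/3)*3^(5/6)/(-3*sqrt(3) + sqrt(27 + 256*sqrt(3)))^(1/3) - 3 + 6^(2/3)*(-3*sqrt(3) + sqrt(27 + 256*sqrt(3)))^(1/3) + 3*sqrt(3)/sqrt(-16*2^(1/3)*3^(5/6)/(-3*sqrt(3) + sqrt(27 + 256*sqrt(3)))^(1/3) + 3 + 2*6^(2/3)*(-3*sqrt(3) + sqrt(27 + 256*sqrt(3)))^(1/3)))/12) + C2*exp(x*(-3 + sqrt(3)*sqrt(-16*2^(1/3)*3^(5/6)/(-3*sqrt(3) + sqrt(27 + 256*sqrt(3)))^(1/3) + 3 + 2*6^(2/3)*(-3*sqrt(3) + sqrt(27 + 256*sqrt(3)))^(1/3)))/12)*cos(sqrt(6)*x*sqrt(-8*2^(1/3)*3^(5/6)/(-3*sqrt(3) + sqrt(27 + 256*sqrt(3)))^(1/3) - 3 + 6^(2/3)*(-3*sqrt(3) + sqrt(27 + 256*sqrt(3)))^(1/3) + 3*sqrt(3)/sqrt(-16*2^(1/3)*3^(5/6)/(-3*sqrt(3) + sqrt(27 + 256*sqrt(3)))^(1/3) + 3 + 2*6^(2/3)*(-3*sqrt(3) + sqrt(27 + 256*sqrt(3)))^(1/3)))/12) + C3*exp(x*(-3 - sqrt(3)*sqrt(-16*2^(1/3)*3^(5/6)/(-3*sqrt(3) + sqrt(27 + 256*sqrt(3)))^(1/3) + 3 + 2*6^(2/3)*(-3*sqrt(3) + sqrt(27 + 256*sqrt(3)))^(1/3)) + sqrt(6)*sqrt(-6^(2/3)*(-3*sqrt(3) + sqrt(27 + 256*sqrt(3)))^(1/3) + 3 + 8*2^(1/3)*3^(5/6)/(-3*sqrt(3) + sqrt(27 + 256*sqrt(3)))^(1/3) + 3*sqrt(3)/sqrt(-16*2^(1/3)*3^(5/6)/(-3*sqrt(3) + sqrt(27 + 256*sqrt(3)))^(1/3) + 3 + 2*6^(2/3)*(-3*sqrt(3) + sqrt(27 + 256*sqrt(3)))^(1/3))))/12) + C4*exp(-x*(sqrt(3)*sqrt(-16*2^(1/3)*3^(5/6)/(-3*sqrt(3) + sqrt(27 + 256*sqrt(3)))^(1/3) + 3 + 2*6^(2/3)*(-3*sqrt(3) + sqrt(27 + 256*sqrt(3)))^(1/3)) + 3 + sqrt(6)*sqrt(-6^(2/3)*(-3*sqrt(3) + sqrt(27 + 256*sqrt(3)))^(1/3) + 3 + 8*2^(1/3)*3^(5/6)/(-3*sqrt(3) + sqrt(27 + 256*sqrt(3)))^(1/3) + 3*sqrt(3)/sqrt(-16*2^(1/3)*3^(5/6)/(-3*sqrt(3) + sqrt(27 + 256*sqrt(3)))^(1/3) + 3 + 2*6^(2/3)*(-3*sqrt(3) + sqrt(27 + 256*sqrt(3)))^(1/3))))/12)


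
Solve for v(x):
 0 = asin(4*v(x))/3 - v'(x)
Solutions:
 Integral(1/asin(4*_y), (_y, v(x))) = C1 + x/3


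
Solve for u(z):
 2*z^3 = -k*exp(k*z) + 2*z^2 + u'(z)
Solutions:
 u(z) = C1 + z^4/2 - 2*z^3/3 + exp(k*z)


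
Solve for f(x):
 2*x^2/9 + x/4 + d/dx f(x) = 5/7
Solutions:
 f(x) = C1 - 2*x^3/27 - x^2/8 + 5*x/7


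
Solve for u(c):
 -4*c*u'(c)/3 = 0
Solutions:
 u(c) = C1


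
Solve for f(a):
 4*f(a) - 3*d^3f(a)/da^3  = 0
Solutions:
 f(a) = C3*exp(6^(2/3)*a/3) + (C1*sin(2^(2/3)*3^(1/6)*a/2) + C2*cos(2^(2/3)*3^(1/6)*a/2))*exp(-6^(2/3)*a/6)


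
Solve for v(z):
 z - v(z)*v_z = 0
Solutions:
 v(z) = -sqrt(C1 + z^2)
 v(z) = sqrt(C1 + z^2)


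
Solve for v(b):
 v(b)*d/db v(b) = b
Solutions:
 v(b) = -sqrt(C1 + b^2)
 v(b) = sqrt(C1 + b^2)


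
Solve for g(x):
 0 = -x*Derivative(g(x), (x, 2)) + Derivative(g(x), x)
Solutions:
 g(x) = C1 + C2*x^2


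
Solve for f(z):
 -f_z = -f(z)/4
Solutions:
 f(z) = C1*exp(z/4)


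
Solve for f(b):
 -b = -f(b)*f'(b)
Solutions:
 f(b) = -sqrt(C1 + b^2)
 f(b) = sqrt(C1 + b^2)


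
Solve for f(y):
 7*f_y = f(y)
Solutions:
 f(y) = C1*exp(y/7)


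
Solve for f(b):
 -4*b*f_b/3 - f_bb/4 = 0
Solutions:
 f(b) = C1 + C2*erf(2*sqrt(6)*b/3)


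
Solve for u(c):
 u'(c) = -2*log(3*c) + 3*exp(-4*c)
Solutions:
 u(c) = C1 - 2*c*log(c) + 2*c*(1 - log(3)) - 3*exp(-4*c)/4


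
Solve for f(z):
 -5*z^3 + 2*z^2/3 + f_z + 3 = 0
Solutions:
 f(z) = C1 + 5*z^4/4 - 2*z^3/9 - 3*z


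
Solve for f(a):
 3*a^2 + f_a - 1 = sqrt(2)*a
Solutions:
 f(a) = C1 - a^3 + sqrt(2)*a^2/2 + a


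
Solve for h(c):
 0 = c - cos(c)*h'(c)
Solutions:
 h(c) = C1 + Integral(c/cos(c), c)


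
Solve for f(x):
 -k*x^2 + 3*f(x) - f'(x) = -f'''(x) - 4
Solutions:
 f(x) = C1*exp(6^(1/3)*x*(2*3^(1/3)/(sqrt(717) + 27)^(1/3) + 2^(1/3)*(sqrt(717) + 27)^(1/3))/12)*sin(2^(1/3)*3^(1/6)*x*(-2^(1/3)*3^(2/3)*(sqrt(717) + 27)^(1/3) + 6/(sqrt(717) + 27)^(1/3))/12) + C2*exp(6^(1/3)*x*(2*3^(1/3)/(sqrt(717) + 27)^(1/3) + 2^(1/3)*(sqrt(717) + 27)^(1/3))/12)*cos(2^(1/3)*3^(1/6)*x*(-2^(1/3)*3^(2/3)*(sqrt(717) + 27)^(1/3) + 6/(sqrt(717) + 27)^(1/3))/12) + C3*exp(-6^(1/3)*x*(2*3^(1/3)/(sqrt(717) + 27)^(1/3) + 2^(1/3)*(sqrt(717) + 27)^(1/3))/6) + k*x^2/3 + 2*k*x/9 + 2*k/27 - 4/3


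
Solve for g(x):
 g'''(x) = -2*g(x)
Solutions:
 g(x) = C3*exp(-2^(1/3)*x) + (C1*sin(2^(1/3)*sqrt(3)*x/2) + C2*cos(2^(1/3)*sqrt(3)*x/2))*exp(2^(1/3)*x/2)


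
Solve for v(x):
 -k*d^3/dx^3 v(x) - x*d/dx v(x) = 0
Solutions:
 v(x) = C1 + Integral(C2*airyai(x*(-1/k)^(1/3)) + C3*airybi(x*(-1/k)^(1/3)), x)


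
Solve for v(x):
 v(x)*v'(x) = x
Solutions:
 v(x) = -sqrt(C1 + x^2)
 v(x) = sqrt(C1 + x^2)


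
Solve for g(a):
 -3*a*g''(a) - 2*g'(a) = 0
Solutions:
 g(a) = C1 + C2*a^(1/3)


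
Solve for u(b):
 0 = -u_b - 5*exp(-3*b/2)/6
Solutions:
 u(b) = C1 + 5*exp(-3*b/2)/9


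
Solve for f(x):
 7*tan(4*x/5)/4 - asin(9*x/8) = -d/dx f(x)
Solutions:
 f(x) = C1 + x*asin(9*x/8) + sqrt(64 - 81*x^2)/9 + 35*log(cos(4*x/5))/16


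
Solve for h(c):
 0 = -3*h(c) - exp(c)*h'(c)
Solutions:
 h(c) = C1*exp(3*exp(-c))


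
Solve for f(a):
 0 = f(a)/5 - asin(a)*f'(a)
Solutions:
 f(a) = C1*exp(Integral(1/asin(a), a)/5)


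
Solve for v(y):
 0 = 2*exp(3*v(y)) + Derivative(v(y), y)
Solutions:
 v(y) = log((-3^(2/3) - 3*3^(1/6)*I)*(1/(C1 + 2*y))^(1/3)/6)
 v(y) = log((-3^(2/3) + 3*3^(1/6)*I)*(1/(C1 + 2*y))^(1/3)/6)
 v(y) = log(1/(C1 + 6*y))/3


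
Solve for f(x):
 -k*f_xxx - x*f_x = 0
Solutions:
 f(x) = C1 + Integral(C2*airyai(x*(-1/k)^(1/3)) + C3*airybi(x*(-1/k)^(1/3)), x)


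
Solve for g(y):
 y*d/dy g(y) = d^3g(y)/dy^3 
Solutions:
 g(y) = C1 + Integral(C2*airyai(y) + C3*airybi(y), y)


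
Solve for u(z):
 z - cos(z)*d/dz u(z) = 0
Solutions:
 u(z) = C1 + Integral(z/cos(z), z)


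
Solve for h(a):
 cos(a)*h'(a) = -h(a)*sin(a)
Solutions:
 h(a) = C1*cos(a)


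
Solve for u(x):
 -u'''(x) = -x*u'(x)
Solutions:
 u(x) = C1 + Integral(C2*airyai(x) + C3*airybi(x), x)


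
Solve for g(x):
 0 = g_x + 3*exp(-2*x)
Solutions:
 g(x) = C1 + 3*exp(-2*x)/2


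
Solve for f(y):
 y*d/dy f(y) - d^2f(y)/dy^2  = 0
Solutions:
 f(y) = C1 + C2*erfi(sqrt(2)*y/2)


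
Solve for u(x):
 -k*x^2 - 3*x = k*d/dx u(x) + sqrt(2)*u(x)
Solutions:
 u(x) = C1*exp(-sqrt(2)*x/k) - sqrt(2)*k^3/2 + k^2*x - sqrt(2)*k*x^2/2 + 3*k/2 - 3*sqrt(2)*x/2


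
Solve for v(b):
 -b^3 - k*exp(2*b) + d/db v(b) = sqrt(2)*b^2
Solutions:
 v(b) = C1 + b^4/4 + sqrt(2)*b^3/3 + k*exp(2*b)/2


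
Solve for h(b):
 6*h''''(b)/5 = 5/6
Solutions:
 h(b) = C1 + C2*b + C3*b^2 + C4*b^3 + 25*b^4/864


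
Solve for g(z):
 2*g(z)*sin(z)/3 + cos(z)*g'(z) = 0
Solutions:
 g(z) = C1*cos(z)^(2/3)


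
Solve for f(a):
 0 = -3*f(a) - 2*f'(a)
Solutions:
 f(a) = C1*exp(-3*a/2)


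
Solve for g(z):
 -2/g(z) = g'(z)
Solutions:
 g(z) = -sqrt(C1 - 4*z)
 g(z) = sqrt(C1 - 4*z)


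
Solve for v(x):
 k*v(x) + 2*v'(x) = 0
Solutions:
 v(x) = C1*exp(-k*x/2)


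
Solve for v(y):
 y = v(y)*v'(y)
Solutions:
 v(y) = -sqrt(C1 + y^2)
 v(y) = sqrt(C1 + y^2)


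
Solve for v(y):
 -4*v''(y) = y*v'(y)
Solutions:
 v(y) = C1 + C2*erf(sqrt(2)*y/4)


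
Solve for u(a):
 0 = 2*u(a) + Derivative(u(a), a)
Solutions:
 u(a) = C1*exp(-2*a)


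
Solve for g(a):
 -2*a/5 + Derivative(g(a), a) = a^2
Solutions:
 g(a) = C1 + a^3/3 + a^2/5


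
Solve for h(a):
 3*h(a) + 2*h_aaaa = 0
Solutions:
 h(a) = (C1*sin(6^(1/4)*a/2) + C2*cos(6^(1/4)*a/2))*exp(-6^(1/4)*a/2) + (C3*sin(6^(1/4)*a/2) + C4*cos(6^(1/4)*a/2))*exp(6^(1/4)*a/2)


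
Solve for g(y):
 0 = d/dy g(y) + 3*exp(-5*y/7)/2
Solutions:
 g(y) = C1 + 21*exp(-5*y/7)/10


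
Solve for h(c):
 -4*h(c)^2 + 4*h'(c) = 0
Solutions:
 h(c) = -1/(C1 + c)


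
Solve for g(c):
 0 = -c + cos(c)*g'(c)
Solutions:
 g(c) = C1 + Integral(c/cos(c), c)


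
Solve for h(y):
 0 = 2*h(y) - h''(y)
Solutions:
 h(y) = C1*exp(-sqrt(2)*y) + C2*exp(sqrt(2)*y)


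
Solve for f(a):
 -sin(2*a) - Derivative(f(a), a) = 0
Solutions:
 f(a) = C1 + cos(2*a)/2


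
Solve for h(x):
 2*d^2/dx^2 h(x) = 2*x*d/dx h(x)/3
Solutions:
 h(x) = C1 + C2*erfi(sqrt(6)*x/6)


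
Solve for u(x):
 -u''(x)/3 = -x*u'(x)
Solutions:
 u(x) = C1 + C2*erfi(sqrt(6)*x/2)


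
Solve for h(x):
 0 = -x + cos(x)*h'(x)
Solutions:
 h(x) = C1 + Integral(x/cos(x), x)


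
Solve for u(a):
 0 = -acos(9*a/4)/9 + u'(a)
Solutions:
 u(a) = C1 + a*acos(9*a/4)/9 - sqrt(16 - 81*a^2)/81


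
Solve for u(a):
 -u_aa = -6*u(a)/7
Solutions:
 u(a) = C1*exp(-sqrt(42)*a/7) + C2*exp(sqrt(42)*a/7)


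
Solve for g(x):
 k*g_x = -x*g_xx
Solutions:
 g(x) = C1 + x^(1 - re(k))*(C2*sin(log(x)*Abs(im(k))) + C3*cos(log(x)*im(k)))


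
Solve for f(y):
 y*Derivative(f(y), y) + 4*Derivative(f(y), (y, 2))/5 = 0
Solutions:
 f(y) = C1 + C2*erf(sqrt(10)*y/4)


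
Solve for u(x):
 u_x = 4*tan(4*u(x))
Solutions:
 u(x) = -asin(C1*exp(16*x))/4 + pi/4
 u(x) = asin(C1*exp(16*x))/4


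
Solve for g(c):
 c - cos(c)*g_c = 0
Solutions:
 g(c) = C1 + Integral(c/cos(c), c)


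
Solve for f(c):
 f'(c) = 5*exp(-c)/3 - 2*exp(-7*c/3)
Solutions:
 f(c) = C1 - 5*exp(-c)/3 + 6*exp(-7*c/3)/7


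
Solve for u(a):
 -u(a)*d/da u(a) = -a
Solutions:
 u(a) = -sqrt(C1 + a^2)
 u(a) = sqrt(C1 + a^2)


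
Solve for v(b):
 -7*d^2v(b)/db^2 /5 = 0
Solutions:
 v(b) = C1 + C2*b


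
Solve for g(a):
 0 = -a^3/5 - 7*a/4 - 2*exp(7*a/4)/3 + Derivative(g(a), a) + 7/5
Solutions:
 g(a) = C1 + a^4/20 + 7*a^2/8 - 7*a/5 + 8*exp(7*a/4)/21


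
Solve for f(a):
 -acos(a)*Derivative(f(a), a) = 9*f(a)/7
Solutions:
 f(a) = C1*exp(-9*Integral(1/acos(a), a)/7)


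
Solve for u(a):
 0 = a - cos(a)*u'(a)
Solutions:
 u(a) = C1 + Integral(a/cos(a), a)


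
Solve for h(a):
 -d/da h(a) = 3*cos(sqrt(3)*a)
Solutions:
 h(a) = C1 - sqrt(3)*sin(sqrt(3)*a)


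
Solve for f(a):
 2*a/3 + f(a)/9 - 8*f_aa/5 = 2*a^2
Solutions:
 f(a) = C1*exp(-sqrt(10)*a/12) + C2*exp(sqrt(10)*a/12) + 18*a^2 - 6*a + 2592/5


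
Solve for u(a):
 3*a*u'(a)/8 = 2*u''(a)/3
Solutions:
 u(a) = C1 + C2*erfi(3*sqrt(2)*a/8)


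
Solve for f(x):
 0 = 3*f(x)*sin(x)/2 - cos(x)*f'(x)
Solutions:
 f(x) = C1/cos(x)^(3/2)


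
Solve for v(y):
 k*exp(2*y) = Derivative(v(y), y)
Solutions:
 v(y) = C1 + k*exp(2*y)/2


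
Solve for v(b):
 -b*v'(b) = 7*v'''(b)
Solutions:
 v(b) = C1 + Integral(C2*airyai(-7^(2/3)*b/7) + C3*airybi(-7^(2/3)*b/7), b)


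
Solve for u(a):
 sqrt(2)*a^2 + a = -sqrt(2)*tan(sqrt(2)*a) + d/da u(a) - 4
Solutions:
 u(a) = C1 + sqrt(2)*a^3/3 + a^2/2 + 4*a - log(cos(sqrt(2)*a))


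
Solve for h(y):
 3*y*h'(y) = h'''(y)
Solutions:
 h(y) = C1 + Integral(C2*airyai(3^(1/3)*y) + C3*airybi(3^(1/3)*y), y)


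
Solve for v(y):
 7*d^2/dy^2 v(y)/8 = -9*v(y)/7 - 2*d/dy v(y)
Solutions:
 v(y) = (C1*sin(2*sqrt(2)*y/7) + C2*cos(2*sqrt(2)*y/7))*exp(-8*y/7)


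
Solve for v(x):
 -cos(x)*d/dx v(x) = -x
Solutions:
 v(x) = C1 + Integral(x/cos(x), x)


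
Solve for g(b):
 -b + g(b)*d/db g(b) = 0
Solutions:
 g(b) = -sqrt(C1 + b^2)
 g(b) = sqrt(C1 + b^2)


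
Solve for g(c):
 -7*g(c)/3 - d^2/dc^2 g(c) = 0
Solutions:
 g(c) = C1*sin(sqrt(21)*c/3) + C2*cos(sqrt(21)*c/3)


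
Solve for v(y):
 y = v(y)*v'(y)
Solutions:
 v(y) = -sqrt(C1 + y^2)
 v(y) = sqrt(C1 + y^2)


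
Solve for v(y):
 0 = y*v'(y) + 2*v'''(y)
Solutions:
 v(y) = C1 + Integral(C2*airyai(-2^(2/3)*y/2) + C3*airybi(-2^(2/3)*y/2), y)


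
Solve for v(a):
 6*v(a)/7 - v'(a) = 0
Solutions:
 v(a) = C1*exp(6*a/7)


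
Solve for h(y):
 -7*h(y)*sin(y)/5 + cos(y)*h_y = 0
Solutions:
 h(y) = C1/cos(y)^(7/5)


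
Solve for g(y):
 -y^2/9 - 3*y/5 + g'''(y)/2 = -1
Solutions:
 g(y) = C1 + C2*y + C3*y^2 + y^5/270 + y^4/20 - y^3/3


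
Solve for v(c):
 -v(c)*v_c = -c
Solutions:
 v(c) = -sqrt(C1 + c^2)
 v(c) = sqrt(C1 + c^2)


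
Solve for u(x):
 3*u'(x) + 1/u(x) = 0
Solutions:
 u(x) = -sqrt(C1 - 6*x)/3
 u(x) = sqrt(C1 - 6*x)/3


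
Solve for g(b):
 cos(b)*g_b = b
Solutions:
 g(b) = C1 + Integral(b/cos(b), b)


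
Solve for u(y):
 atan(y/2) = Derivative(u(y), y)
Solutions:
 u(y) = C1 + y*atan(y/2) - log(y^2 + 4)


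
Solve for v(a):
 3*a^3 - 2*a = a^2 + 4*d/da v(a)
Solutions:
 v(a) = C1 + 3*a^4/16 - a^3/12 - a^2/4


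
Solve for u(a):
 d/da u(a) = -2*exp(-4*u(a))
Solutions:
 u(a) = log(-I*(C1 - 8*a)^(1/4))
 u(a) = log(I*(C1 - 8*a)^(1/4))
 u(a) = log(-(C1 - 8*a)^(1/4))
 u(a) = log(C1 - 8*a)/4


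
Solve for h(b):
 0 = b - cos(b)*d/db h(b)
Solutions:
 h(b) = C1 + Integral(b/cos(b), b)


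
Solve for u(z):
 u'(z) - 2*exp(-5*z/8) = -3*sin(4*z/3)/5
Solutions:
 u(z) = C1 + 9*cos(4*z/3)/20 - 16*exp(-5*z/8)/5


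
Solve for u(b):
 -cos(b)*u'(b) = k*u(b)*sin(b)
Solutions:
 u(b) = C1*exp(k*log(cos(b)))


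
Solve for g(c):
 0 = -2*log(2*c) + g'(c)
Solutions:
 g(c) = C1 + 2*c*log(c) - 2*c + c*log(4)


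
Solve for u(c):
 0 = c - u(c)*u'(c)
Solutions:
 u(c) = -sqrt(C1 + c^2)
 u(c) = sqrt(C1 + c^2)


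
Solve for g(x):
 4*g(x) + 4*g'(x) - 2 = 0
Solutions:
 g(x) = C1*exp(-x) + 1/2


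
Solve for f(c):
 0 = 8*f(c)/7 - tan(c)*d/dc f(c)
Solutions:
 f(c) = C1*sin(c)^(8/7)


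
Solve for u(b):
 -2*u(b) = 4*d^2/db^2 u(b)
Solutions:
 u(b) = C1*sin(sqrt(2)*b/2) + C2*cos(sqrt(2)*b/2)


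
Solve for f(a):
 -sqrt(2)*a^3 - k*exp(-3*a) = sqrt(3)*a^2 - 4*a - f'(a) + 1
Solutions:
 f(a) = C1 + sqrt(2)*a^4/4 + sqrt(3)*a^3/3 - 2*a^2 + a - k*exp(-3*a)/3


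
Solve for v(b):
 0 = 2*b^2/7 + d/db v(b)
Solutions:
 v(b) = C1 - 2*b^3/21


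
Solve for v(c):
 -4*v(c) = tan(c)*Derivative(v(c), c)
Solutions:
 v(c) = C1/sin(c)^4


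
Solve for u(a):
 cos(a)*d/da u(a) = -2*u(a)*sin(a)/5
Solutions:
 u(a) = C1*cos(a)^(2/5)


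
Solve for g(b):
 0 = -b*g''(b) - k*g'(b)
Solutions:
 g(b) = C1 + b^(1 - re(k))*(C2*sin(log(b)*Abs(im(k))) + C3*cos(log(b)*im(k)))


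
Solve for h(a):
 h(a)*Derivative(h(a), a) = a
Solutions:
 h(a) = -sqrt(C1 + a^2)
 h(a) = sqrt(C1 + a^2)


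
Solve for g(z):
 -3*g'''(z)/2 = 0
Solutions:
 g(z) = C1 + C2*z + C3*z^2


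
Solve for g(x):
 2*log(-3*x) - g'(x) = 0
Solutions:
 g(x) = C1 + 2*x*log(-x) + 2*x*(-1 + log(3))


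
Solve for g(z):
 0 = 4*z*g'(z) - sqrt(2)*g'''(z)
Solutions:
 g(z) = C1 + Integral(C2*airyai(sqrt(2)*z) + C3*airybi(sqrt(2)*z), z)


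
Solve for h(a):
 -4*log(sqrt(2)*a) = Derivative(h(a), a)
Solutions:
 h(a) = C1 - 4*a*log(a) - a*log(4) + 4*a


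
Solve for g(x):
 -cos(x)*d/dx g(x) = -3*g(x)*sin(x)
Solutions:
 g(x) = C1/cos(x)^3


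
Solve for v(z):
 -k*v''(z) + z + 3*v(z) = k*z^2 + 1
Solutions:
 v(z) = C1*exp(-sqrt(3)*z*sqrt(1/k)) + C2*exp(sqrt(3)*z*sqrt(1/k)) + 2*k^2/9 + k*z^2/3 - z/3 + 1/3


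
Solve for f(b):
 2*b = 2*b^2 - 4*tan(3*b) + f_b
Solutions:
 f(b) = C1 - 2*b^3/3 + b^2 - 4*log(cos(3*b))/3


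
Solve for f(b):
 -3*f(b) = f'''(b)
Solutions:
 f(b) = C3*exp(-3^(1/3)*b) + (C1*sin(3^(5/6)*b/2) + C2*cos(3^(5/6)*b/2))*exp(3^(1/3)*b/2)


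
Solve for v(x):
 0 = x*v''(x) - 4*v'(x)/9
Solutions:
 v(x) = C1 + C2*x^(13/9)


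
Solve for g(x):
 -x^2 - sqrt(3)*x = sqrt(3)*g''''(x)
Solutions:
 g(x) = C1 + C2*x + C3*x^2 + C4*x^3 - sqrt(3)*x^6/1080 - x^5/120


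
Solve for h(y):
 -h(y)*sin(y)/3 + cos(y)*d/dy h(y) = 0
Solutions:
 h(y) = C1/cos(y)^(1/3)


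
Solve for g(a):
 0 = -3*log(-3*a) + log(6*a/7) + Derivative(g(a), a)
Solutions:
 g(a) = C1 + 2*a*log(a) + a*(-2 - log(2) + log(63) + 3*I*pi)


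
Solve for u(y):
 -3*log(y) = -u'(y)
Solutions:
 u(y) = C1 + 3*y*log(y) - 3*y


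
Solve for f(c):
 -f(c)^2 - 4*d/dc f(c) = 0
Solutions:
 f(c) = 4/(C1 + c)


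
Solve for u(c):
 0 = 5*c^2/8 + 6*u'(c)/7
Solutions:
 u(c) = C1 - 35*c^3/144


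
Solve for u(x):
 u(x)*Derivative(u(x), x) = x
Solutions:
 u(x) = -sqrt(C1 + x^2)
 u(x) = sqrt(C1 + x^2)


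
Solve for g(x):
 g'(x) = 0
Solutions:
 g(x) = C1


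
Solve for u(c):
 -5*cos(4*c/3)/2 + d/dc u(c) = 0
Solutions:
 u(c) = C1 + 15*sin(4*c/3)/8


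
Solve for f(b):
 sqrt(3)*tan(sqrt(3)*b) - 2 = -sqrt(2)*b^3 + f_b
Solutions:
 f(b) = C1 + sqrt(2)*b^4/4 - 2*b - log(cos(sqrt(3)*b))


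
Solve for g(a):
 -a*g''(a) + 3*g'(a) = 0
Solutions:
 g(a) = C1 + C2*a^4


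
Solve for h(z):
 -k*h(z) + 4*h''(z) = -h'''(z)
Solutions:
 h(z) = C1*exp(-z*((-27*k/2 + sqrt((128 - 27*k)^2 - 16384)/2 + 64)^(1/3) + 4 + 16/(-27*k/2 + sqrt((128 - 27*k)^2 - 16384)/2 + 64)^(1/3))/3) + C2*exp(z*((-27*k/2 + sqrt((128 - 27*k)^2 - 16384)/2 + 64)^(1/3) - sqrt(3)*I*(-27*k/2 + sqrt((128 - 27*k)^2 - 16384)/2 + 64)^(1/3) - 8 - 64/((-1 + sqrt(3)*I)*(-27*k/2 + sqrt((128 - 27*k)^2 - 16384)/2 + 64)^(1/3)))/6) + C3*exp(z*((-27*k/2 + sqrt((128 - 27*k)^2 - 16384)/2 + 64)^(1/3) + sqrt(3)*I*(-27*k/2 + sqrt((128 - 27*k)^2 - 16384)/2 + 64)^(1/3) - 8 + 64/((1 + sqrt(3)*I)*(-27*k/2 + sqrt((128 - 27*k)^2 - 16384)/2 + 64)^(1/3)))/6)


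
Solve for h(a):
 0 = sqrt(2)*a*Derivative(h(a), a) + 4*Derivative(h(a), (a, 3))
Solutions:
 h(a) = C1 + Integral(C2*airyai(-sqrt(2)*a/2) + C3*airybi(-sqrt(2)*a/2), a)


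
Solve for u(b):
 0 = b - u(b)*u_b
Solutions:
 u(b) = -sqrt(C1 + b^2)
 u(b) = sqrt(C1 + b^2)


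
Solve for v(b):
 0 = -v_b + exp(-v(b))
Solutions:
 v(b) = log(C1 + b)


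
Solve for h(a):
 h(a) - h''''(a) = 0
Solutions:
 h(a) = C1*exp(-a) + C2*exp(a) + C3*sin(a) + C4*cos(a)


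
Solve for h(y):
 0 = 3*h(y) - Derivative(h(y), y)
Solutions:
 h(y) = C1*exp(3*y)


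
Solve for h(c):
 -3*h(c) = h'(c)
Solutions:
 h(c) = C1*exp(-3*c)


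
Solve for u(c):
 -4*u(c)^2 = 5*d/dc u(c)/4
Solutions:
 u(c) = 5/(C1 + 16*c)


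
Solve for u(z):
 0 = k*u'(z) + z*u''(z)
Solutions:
 u(z) = C1 + z^(1 - re(k))*(C2*sin(log(z)*Abs(im(k))) + C3*cos(log(z)*im(k)))


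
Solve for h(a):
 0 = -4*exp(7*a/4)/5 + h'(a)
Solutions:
 h(a) = C1 + 16*exp(7*a/4)/35


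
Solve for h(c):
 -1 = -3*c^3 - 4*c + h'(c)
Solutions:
 h(c) = C1 + 3*c^4/4 + 2*c^2 - c


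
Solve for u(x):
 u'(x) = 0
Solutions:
 u(x) = C1


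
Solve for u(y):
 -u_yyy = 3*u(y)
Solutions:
 u(y) = C3*exp(-3^(1/3)*y) + (C1*sin(3^(5/6)*y/2) + C2*cos(3^(5/6)*y/2))*exp(3^(1/3)*y/2)


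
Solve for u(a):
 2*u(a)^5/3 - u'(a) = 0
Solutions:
 u(a) = -3^(1/4)*(-1/(C1 + 8*a))^(1/4)
 u(a) = 3^(1/4)*(-1/(C1 + 8*a))^(1/4)
 u(a) = -3^(1/4)*I*(-1/(C1 + 8*a))^(1/4)
 u(a) = 3^(1/4)*I*(-1/(C1 + 8*a))^(1/4)


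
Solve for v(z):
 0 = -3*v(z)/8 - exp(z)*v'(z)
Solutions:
 v(z) = C1*exp(3*exp(-z)/8)


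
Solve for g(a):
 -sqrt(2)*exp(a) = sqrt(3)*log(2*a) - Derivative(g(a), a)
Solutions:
 g(a) = C1 + sqrt(3)*a*log(a) + sqrt(3)*a*(-1 + log(2)) + sqrt(2)*exp(a)


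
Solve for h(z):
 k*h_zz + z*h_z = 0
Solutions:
 h(z) = C1 + C2*sqrt(k)*erf(sqrt(2)*z*sqrt(1/k)/2)


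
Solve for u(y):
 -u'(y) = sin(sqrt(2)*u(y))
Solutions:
 u(y) = sqrt(2)*(pi - acos((-exp(2*sqrt(2)*C1) - exp(2*sqrt(2)*y))/(exp(2*sqrt(2)*C1) - exp(2*sqrt(2)*y)))/2)
 u(y) = sqrt(2)*acos((-exp(2*sqrt(2)*C1) - exp(2*sqrt(2)*y))/(exp(2*sqrt(2)*C1) - exp(2*sqrt(2)*y)))/2


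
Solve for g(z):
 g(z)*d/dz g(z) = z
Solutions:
 g(z) = -sqrt(C1 + z^2)
 g(z) = sqrt(C1 + z^2)


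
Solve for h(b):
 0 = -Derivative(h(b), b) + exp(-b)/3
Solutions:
 h(b) = C1 - exp(-b)/3


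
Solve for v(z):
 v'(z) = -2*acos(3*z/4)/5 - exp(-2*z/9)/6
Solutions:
 v(z) = C1 - 2*z*acos(3*z/4)/5 + 2*sqrt(16 - 9*z^2)/15 + 3*exp(-2*z/9)/4


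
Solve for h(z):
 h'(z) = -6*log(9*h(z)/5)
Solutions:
 Integral(1/(log(_y) - log(5) + 2*log(3)), (_y, h(z)))/6 = C1 - z


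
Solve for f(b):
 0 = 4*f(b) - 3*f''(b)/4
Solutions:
 f(b) = C1*exp(-4*sqrt(3)*b/3) + C2*exp(4*sqrt(3)*b/3)


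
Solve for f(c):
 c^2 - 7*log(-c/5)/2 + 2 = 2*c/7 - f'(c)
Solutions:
 f(c) = C1 - c^3/3 + c^2/7 + 7*c*log(-c)/2 + c*(-7*log(5) - 11)/2


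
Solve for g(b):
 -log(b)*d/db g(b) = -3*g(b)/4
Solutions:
 g(b) = C1*exp(3*li(b)/4)


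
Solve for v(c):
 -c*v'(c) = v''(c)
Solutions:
 v(c) = C1 + C2*erf(sqrt(2)*c/2)


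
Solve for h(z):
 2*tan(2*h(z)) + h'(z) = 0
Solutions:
 h(z) = -asin(C1*exp(-4*z))/2 + pi/2
 h(z) = asin(C1*exp(-4*z))/2


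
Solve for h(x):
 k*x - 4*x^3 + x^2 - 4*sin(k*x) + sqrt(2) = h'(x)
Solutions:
 h(x) = C1 + k*x^2/2 - x^4 + x^3/3 + sqrt(2)*x + 4*cos(k*x)/k


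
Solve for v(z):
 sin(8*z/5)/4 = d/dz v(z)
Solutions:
 v(z) = C1 - 5*cos(8*z/5)/32


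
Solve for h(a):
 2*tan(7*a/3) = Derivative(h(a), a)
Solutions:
 h(a) = C1 - 6*log(cos(7*a/3))/7


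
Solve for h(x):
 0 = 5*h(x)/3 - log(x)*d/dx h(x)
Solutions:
 h(x) = C1*exp(5*li(x)/3)


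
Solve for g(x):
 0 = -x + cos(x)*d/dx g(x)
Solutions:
 g(x) = C1 + Integral(x/cos(x), x)


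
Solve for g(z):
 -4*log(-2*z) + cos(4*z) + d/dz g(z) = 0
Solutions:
 g(z) = C1 + 4*z*log(-z) - 4*z + 4*z*log(2) - sin(4*z)/4


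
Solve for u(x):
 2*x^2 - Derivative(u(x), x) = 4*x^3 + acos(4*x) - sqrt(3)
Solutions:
 u(x) = C1 - x^4 + 2*x^3/3 - x*acos(4*x) + sqrt(3)*x + sqrt(1 - 16*x^2)/4


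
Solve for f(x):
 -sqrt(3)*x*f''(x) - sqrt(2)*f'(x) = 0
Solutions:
 f(x) = C1 + C2*x^(1 - sqrt(6)/3)


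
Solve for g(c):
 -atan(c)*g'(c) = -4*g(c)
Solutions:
 g(c) = C1*exp(4*Integral(1/atan(c), c))


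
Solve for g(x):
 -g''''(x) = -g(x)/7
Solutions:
 g(x) = C1*exp(-7^(3/4)*x/7) + C2*exp(7^(3/4)*x/7) + C3*sin(7^(3/4)*x/7) + C4*cos(7^(3/4)*x/7)


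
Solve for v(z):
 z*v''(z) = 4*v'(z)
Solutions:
 v(z) = C1 + C2*z^5


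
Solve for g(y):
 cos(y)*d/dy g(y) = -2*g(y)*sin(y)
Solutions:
 g(y) = C1*cos(y)^2


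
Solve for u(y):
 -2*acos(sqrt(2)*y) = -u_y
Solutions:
 u(y) = C1 + 2*y*acos(sqrt(2)*y) - sqrt(2)*sqrt(1 - 2*y^2)


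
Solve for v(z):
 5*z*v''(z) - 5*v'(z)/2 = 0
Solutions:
 v(z) = C1 + C2*z^(3/2)


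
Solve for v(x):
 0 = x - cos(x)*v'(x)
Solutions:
 v(x) = C1 + Integral(x/cos(x), x)


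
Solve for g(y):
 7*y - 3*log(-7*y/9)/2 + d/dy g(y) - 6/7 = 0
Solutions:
 g(y) = C1 - 7*y^2/2 + 3*y*log(-y)/2 + y*(-3*log(3) - 9/14 + 3*log(7)/2)


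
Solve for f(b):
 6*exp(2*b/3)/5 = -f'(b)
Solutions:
 f(b) = C1 - 9*exp(2*b/3)/5


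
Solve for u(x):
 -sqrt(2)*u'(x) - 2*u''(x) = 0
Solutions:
 u(x) = C1 + C2*exp(-sqrt(2)*x/2)


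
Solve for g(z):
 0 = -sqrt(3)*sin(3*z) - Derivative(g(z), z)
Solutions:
 g(z) = C1 + sqrt(3)*cos(3*z)/3


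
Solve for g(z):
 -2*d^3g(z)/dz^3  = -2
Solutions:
 g(z) = C1 + C2*z + C3*z^2 + z^3/6


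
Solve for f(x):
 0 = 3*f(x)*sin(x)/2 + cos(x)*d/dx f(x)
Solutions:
 f(x) = C1*cos(x)^(3/2)


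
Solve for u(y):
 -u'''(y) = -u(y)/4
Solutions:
 u(y) = C3*exp(2^(1/3)*y/2) + (C1*sin(2^(1/3)*sqrt(3)*y/4) + C2*cos(2^(1/3)*sqrt(3)*y/4))*exp(-2^(1/3)*y/4)


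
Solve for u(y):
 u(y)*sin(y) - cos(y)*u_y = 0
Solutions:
 u(y) = C1/cos(y)


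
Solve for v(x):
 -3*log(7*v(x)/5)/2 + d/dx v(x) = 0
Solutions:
 2*Integral(1/(-log(_y) - log(7) + log(5)), (_y, v(x)))/3 = C1 - x


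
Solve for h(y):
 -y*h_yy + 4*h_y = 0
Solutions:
 h(y) = C1 + C2*y^5


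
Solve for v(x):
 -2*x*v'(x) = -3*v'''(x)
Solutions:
 v(x) = C1 + Integral(C2*airyai(2^(1/3)*3^(2/3)*x/3) + C3*airybi(2^(1/3)*3^(2/3)*x/3), x)


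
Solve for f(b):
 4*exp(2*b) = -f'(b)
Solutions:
 f(b) = C1 - 2*exp(2*b)


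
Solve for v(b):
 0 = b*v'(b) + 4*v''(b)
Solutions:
 v(b) = C1 + C2*erf(sqrt(2)*b/4)


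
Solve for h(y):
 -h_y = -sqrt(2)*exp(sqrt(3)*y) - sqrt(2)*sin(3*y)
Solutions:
 h(y) = C1 + sqrt(6)*exp(sqrt(3)*y)/3 - sqrt(2)*cos(3*y)/3


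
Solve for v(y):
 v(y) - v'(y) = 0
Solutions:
 v(y) = C1*exp(y)


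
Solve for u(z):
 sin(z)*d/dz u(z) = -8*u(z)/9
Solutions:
 u(z) = C1*(cos(z) + 1)^(4/9)/(cos(z) - 1)^(4/9)


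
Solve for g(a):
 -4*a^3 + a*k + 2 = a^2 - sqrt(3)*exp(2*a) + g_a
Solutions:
 g(a) = C1 - a^4 - a^3/3 + a^2*k/2 + 2*a + sqrt(3)*exp(2*a)/2


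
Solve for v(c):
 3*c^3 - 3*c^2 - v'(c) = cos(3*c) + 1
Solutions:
 v(c) = C1 + 3*c^4/4 - c^3 - c - sin(3*c)/3


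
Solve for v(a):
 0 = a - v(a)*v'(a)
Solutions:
 v(a) = -sqrt(C1 + a^2)
 v(a) = sqrt(C1 + a^2)


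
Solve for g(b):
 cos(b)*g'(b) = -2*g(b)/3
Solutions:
 g(b) = C1*(sin(b) - 1)^(1/3)/(sin(b) + 1)^(1/3)


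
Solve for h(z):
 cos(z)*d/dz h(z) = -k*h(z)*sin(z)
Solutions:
 h(z) = C1*exp(k*log(cos(z)))


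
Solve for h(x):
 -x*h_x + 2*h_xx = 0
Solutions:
 h(x) = C1 + C2*erfi(x/2)


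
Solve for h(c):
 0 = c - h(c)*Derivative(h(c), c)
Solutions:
 h(c) = -sqrt(C1 + c^2)
 h(c) = sqrt(C1 + c^2)


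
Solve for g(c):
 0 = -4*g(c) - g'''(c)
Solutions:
 g(c) = C3*exp(-2^(2/3)*c) + (C1*sin(2^(2/3)*sqrt(3)*c/2) + C2*cos(2^(2/3)*sqrt(3)*c/2))*exp(2^(2/3)*c/2)


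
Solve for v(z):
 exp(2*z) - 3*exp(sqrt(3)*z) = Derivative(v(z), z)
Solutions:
 v(z) = C1 + exp(2*z)/2 - sqrt(3)*exp(sqrt(3)*z)


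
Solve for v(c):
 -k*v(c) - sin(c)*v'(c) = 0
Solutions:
 v(c) = C1*exp(k*(-log(cos(c) - 1) + log(cos(c) + 1))/2)


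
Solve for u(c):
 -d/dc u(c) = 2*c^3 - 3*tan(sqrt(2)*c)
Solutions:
 u(c) = C1 - c^4/2 - 3*sqrt(2)*log(cos(sqrt(2)*c))/2


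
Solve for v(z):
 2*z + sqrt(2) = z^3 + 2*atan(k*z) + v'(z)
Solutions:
 v(z) = C1 - z^4/4 + z^2 + sqrt(2)*z - 2*Piecewise((z*atan(k*z) - log(k^2*z^2 + 1)/(2*k), Ne(k, 0)), (0, True))


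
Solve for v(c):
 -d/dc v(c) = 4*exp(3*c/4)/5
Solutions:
 v(c) = C1 - 16*exp(3*c/4)/15


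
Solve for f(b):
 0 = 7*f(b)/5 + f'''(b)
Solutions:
 f(b) = C3*exp(-5^(2/3)*7^(1/3)*b/5) + (C1*sin(sqrt(3)*5^(2/3)*7^(1/3)*b/10) + C2*cos(sqrt(3)*5^(2/3)*7^(1/3)*b/10))*exp(5^(2/3)*7^(1/3)*b/10)


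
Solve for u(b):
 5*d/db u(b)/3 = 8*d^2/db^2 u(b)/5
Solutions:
 u(b) = C1 + C2*exp(25*b/24)


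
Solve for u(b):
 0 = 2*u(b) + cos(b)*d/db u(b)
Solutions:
 u(b) = C1*(sin(b) - 1)/(sin(b) + 1)


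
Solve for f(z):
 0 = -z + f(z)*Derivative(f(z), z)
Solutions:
 f(z) = -sqrt(C1 + z^2)
 f(z) = sqrt(C1 + z^2)


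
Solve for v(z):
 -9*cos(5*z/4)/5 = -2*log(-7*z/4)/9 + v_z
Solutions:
 v(z) = C1 + 2*z*log(-z)/9 - 4*z*log(2)/9 - 2*z/9 + 2*z*log(7)/9 - 36*sin(5*z/4)/25


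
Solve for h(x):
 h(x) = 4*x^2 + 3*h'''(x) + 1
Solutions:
 h(x) = C3*exp(3^(2/3)*x/3) + 4*x^2 + (C1*sin(3^(1/6)*x/2) + C2*cos(3^(1/6)*x/2))*exp(-3^(2/3)*x/6) + 1


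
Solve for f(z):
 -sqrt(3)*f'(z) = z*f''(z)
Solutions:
 f(z) = C1 + C2*z^(1 - sqrt(3))


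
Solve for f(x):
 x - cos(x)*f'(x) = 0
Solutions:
 f(x) = C1 + Integral(x/cos(x), x)


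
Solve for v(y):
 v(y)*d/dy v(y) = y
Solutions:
 v(y) = -sqrt(C1 + y^2)
 v(y) = sqrt(C1 + y^2)


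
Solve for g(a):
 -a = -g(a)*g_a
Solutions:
 g(a) = -sqrt(C1 + a^2)
 g(a) = sqrt(C1 + a^2)


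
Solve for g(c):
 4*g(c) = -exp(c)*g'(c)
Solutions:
 g(c) = C1*exp(4*exp(-c))


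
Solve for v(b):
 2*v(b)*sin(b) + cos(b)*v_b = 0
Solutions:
 v(b) = C1*cos(b)^2


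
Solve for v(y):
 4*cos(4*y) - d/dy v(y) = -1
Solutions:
 v(y) = C1 + y + sin(4*y)


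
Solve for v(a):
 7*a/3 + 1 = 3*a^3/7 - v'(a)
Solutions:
 v(a) = C1 + 3*a^4/28 - 7*a^2/6 - a


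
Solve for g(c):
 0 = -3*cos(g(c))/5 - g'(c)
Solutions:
 3*c/5 - log(sin(g(c)) - 1)/2 + log(sin(g(c)) + 1)/2 = C1


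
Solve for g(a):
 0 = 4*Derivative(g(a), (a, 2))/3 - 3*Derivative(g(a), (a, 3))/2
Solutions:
 g(a) = C1 + C2*a + C3*exp(8*a/9)


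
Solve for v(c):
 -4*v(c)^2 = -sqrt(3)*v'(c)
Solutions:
 v(c) = -3/(C1 + 4*sqrt(3)*c)


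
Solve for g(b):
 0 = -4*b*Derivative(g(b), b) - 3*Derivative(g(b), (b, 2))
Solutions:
 g(b) = C1 + C2*erf(sqrt(6)*b/3)


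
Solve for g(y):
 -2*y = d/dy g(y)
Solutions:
 g(y) = C1 - y^2


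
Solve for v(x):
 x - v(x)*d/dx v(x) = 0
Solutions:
 v(x) = -sqrt(C1 + x^2)
 v(x) = sqrt(C1 + x^2)


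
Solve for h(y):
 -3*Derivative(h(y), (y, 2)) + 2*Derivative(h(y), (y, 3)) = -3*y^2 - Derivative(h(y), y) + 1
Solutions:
 h(y) = C1 + C2*exp(y/2) + C3*exp(y) - y^3 - 9*y^2 - 41*y


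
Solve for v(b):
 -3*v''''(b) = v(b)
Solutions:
 v(b) = (C1*sin(sqrt(2)*3^(3/4)*b/6) + C2*cos(sqrt(2)*3^(3/4)*b/6))*exp(-sqrt(2)*3^(3/4)*b/6) + (C3*sin(sqrt(2)*3^(3/4)*b/6) + C4*cos(sqrt(2)*3^(3/4)*b/6))*exp(sqrt(2)*3^(3/4)*b/6)


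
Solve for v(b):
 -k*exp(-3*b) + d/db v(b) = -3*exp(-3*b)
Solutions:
 v(b) = C1 - k*exp(-3*b)/3 + exp(-3*b)


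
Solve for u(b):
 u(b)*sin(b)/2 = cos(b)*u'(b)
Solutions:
 u(b) = C1/sqrt(cos(b))


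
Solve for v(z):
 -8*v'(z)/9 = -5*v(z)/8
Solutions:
 v(z) = C1*exp(45*z/64)


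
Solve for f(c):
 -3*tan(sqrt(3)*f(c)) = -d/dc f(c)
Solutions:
 f(c) = sqrt(3)*(pi - asin(C1*exp(3*sqrt(3)*c)))/3
 f(c) = sqrt(3)*asin(C1*exp(3*sqrt(3)*c))/3


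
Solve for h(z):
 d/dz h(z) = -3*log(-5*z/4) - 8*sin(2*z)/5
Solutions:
 h(z) = C1 - 3*z*log(-z) - 3*z*log(5) + 3*z + 6*z*log(2) + 4*cos(2*z)/5


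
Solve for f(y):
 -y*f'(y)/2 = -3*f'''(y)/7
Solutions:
 f(y) = C1 + Integral(C2*airyai(6^(2/3)*7^(1/3)*y/6) + C3*airybi(6^(2/3)*7^(1/3)*y/6), y)


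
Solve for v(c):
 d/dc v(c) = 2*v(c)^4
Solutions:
 v(c) = (-1/(C1 + 6*c))^(1/3)
 v(c) = (-1/(C1 + 2*c))^(1/3)*(-3^(2/3) - 3*3^(1/6)*I)/6
 v(c) = (-1/(C1 + 2*c))^(1/3)*(-3^(2/3) + 3*3^(1/6)*I)/6


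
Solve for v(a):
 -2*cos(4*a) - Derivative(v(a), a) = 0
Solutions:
 v(a) = C1 - sin(4*a)/2


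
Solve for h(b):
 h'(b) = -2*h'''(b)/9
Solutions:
 h(b) = C1 + C2*sin(3*sqrt(2)*b/2) + C3*cos(3*sqrt(2)*b/2)


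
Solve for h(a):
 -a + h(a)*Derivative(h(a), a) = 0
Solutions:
 h(a) = -sqrt(C1 + a^2)
 h(a) = sqrt(C1 + a^2)


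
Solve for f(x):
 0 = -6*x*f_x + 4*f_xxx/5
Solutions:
 f(x) = C1 + Integral(C2*airyai(15^(1/3)*2^(2/3)*x/2) + C3*airybi(15^(1/3)*2^(2/3)*x/2), x)


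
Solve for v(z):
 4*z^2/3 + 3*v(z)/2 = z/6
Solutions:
 v(z) = z*(1 - 8*z)/9


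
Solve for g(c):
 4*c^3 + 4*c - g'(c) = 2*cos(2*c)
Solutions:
 g(c) = C1 + c^4 + 2*c^2 - sin(2*c)


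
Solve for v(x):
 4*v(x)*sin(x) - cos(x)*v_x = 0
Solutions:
 v(x) = C1/cos(x)^4


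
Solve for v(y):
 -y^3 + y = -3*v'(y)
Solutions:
 v(y) = C1 + y^4/12 - y^2/6


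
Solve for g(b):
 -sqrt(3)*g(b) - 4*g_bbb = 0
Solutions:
 g(b) = C3*exp(-2^(1/3)*3^(1/6)*b/2) + (C1*sin(2^(1/3)*3^(2/3)*b/4) + C2*cos(2^(1/3)*3^(2/3)*b/4))*exp(2^(1/3)*3^(1/6)*b/4)


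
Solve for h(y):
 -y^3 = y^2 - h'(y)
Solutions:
 h(y) = C1 + y^4/4 + y^3/3


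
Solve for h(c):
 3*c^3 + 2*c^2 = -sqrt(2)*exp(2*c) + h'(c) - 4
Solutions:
 h(c) = C1 + 3*c^4/4 + 2*c^3/3 + 4*c + sqrt(2)*exp(2*c)/2


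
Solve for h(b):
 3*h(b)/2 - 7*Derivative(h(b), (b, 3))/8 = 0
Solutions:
 h(b) = C3*exp(12^(1/3)*7^(2/3)*b/7) + (C1*sin(14^(2/3)*3^(5/6)*b/14) + C2*cos(14^(2/3)*3^(5/6)*b/14))*exp(-12^(1/3)*7^(2/3)*b/14)


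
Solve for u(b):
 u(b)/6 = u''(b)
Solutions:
 u(b) = C1*exp(-sqrt(6)*b/6) + C2*exp(sqrt(6)*b/6)


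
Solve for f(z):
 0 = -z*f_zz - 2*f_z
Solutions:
 f(z) = C1 + C2/z


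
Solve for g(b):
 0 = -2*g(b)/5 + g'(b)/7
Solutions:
 g(b) = C1*exp(14*b/5)


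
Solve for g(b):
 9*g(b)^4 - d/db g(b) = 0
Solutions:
 g(b) = (-1/(C1 + 27*b))^(1/3)
 g(b) = (-1/(C1 + 9*b))^(1/3)*(-3^(2/3) - 3*3^(1/6)*I)/6
 g(b) = (-1/(C1 + 9*b))^(1/3)*(-3^(2/3) + 3*3^(1/6)*I)/6


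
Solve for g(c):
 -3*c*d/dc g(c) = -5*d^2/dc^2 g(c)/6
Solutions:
 g(c) = C1 + C2*erfi(3*sqrt(5)*c/5)


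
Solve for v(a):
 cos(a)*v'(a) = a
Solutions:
 v(a) = C1 + Integral(a/cos(a), a)


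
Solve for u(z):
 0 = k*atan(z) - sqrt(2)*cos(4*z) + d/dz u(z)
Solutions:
 u(z) = C1 - k*(z*atan(z) - log(z^2 + 1)/2) + sqrt(2)*sin(4*z)/4


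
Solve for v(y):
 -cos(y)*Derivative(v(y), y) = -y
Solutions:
 v(y) = C1 + Integral(y/cos(y), y)


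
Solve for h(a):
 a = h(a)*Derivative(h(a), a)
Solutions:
 h(a) = -sqrt(C1 + a^2)
 h(a) = sqrt(C1 + a^2)


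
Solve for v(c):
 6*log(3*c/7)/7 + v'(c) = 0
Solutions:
 v(c) = C1 - 6*c*log(c)/7 - 6*c*log(3)/7 + 6*c/7 + 6*c*log(7)/7


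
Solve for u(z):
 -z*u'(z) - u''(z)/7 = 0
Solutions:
 u(z) = C1 + C2*erf(sqrt(14)*z/2)


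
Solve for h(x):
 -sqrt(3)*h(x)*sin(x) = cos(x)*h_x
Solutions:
 h(x) = C1*cos(x)^(sqrt(3))


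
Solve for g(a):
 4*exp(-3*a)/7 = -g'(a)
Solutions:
 g(a) = C1 + 4*exp(-3*a)/21


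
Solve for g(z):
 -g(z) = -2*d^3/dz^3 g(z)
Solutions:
 g(z) = C3*exp(2^(2/3)*z/2) + (C1*sin(2^(2/3)*sqrt(3)*z/4) + C2*cos(2^(2/3)*sqrt(3)*z/4))*exp(-2^(2/3)*z/4)


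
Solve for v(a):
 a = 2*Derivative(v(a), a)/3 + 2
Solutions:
 v(a) = C1 + 3*a^2/4 - 3*a


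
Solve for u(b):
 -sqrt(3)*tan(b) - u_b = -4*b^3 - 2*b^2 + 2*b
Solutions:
 u(b) = C1 + b^4 + 2*b^3/3 - b^2 + sqrt(3)*log(cos(b))


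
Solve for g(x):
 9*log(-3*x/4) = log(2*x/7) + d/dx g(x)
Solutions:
 g(x) = C1 + 8*x*log(x) + x*(-19*log(2) - 8 + log(137781) + 9*I*pi)


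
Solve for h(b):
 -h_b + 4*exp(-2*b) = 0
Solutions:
 h(b) = C1 - 2*exp(-2*b)


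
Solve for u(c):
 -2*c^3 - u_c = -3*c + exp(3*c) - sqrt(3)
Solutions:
 u(c) = C1 - c^4/2 + 3*c^2/2 + sqrt(3)*c - exp(3*c)/3


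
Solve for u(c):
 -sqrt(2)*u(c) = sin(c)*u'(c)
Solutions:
 u(c) = C1*(cos(c) + 1)^(sqrt(2)/2)/(cos(c) - 1)^(sqrt(2)/2)


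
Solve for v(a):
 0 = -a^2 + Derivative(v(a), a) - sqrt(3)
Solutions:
 v(a) = C1 + a^3/3 + sqrt(3)*a


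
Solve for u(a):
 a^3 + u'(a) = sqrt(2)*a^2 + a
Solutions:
 u(a) = C1 - a^4/4 + sqrt(2)*a^3/3 + a^2/2


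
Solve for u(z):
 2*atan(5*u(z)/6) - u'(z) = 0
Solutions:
 Integral(1/atan(5*_y/6), (_y, u(z))) = C1 + 2*z


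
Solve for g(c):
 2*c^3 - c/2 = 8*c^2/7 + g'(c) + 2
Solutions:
 g(c) = C1 + c^4/2 - 8*c^3/21 - c^2/4 - 2*c


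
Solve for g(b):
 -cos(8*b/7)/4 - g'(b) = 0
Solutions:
 g(b) = C1 - 7*sin(8*b/7)/32


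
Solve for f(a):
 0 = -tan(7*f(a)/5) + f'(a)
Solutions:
 f(a) = -5*asin(C1*exp(7*a/5))/7 + 5*pi/7
 f(a) = 5*asin(C1*exp(7*a/5))/7


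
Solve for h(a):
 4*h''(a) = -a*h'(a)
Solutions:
 h(a) = C1 + C2*erf(sqrt(2)*a/4)


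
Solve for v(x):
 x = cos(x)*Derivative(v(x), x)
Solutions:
 v(x) = C1 + Integral(x/cos(x), x)


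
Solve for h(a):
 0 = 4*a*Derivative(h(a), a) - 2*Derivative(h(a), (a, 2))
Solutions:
 h(a) = C1 + C2*erfi(a)


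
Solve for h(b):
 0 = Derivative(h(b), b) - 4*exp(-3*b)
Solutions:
 h(b) = C1 - 4*exp(-3*b)/3


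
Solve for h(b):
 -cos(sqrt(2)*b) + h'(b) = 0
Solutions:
 h(b) = C1 + sqrt(2)*sin(sqrt(2)*b)/2


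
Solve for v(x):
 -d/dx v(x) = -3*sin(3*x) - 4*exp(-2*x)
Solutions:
 v(x) = C1 - cos(3*x) - 2*exp(-2*x)


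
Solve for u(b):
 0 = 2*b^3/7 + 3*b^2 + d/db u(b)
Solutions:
 u(b) = C1 - b^4/14 - b^3


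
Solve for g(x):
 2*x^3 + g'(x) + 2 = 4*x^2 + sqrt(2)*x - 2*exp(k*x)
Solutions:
 g(x) = C1 - x^4/2 + 4*x^3/3 + sqrt(2)*x^2/2 - 2*x - 2*exp(k*x)/k


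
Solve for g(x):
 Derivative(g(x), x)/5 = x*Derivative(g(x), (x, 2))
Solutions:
 g(x) = C1 + C2*x^(6/5)


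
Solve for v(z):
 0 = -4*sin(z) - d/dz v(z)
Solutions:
 v(z) = C1 + 4*cos(z)


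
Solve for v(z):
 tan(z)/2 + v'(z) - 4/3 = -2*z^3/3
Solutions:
 v(z) = C1 - z^4/6 + 4*z/3 + log(cos(z))/2


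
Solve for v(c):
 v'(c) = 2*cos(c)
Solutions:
 v(c) = C1 + 2*sin(c)


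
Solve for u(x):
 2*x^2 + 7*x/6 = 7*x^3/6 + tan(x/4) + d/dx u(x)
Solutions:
 u(x) = C1 - 7*x^4/24 + 2*x^3/3 + 7*x^2/12 + 4*log(cos(x/4))


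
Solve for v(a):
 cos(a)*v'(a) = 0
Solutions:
 v(a) = C1


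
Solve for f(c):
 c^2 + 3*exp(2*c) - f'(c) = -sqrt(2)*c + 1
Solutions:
 f(c) = C1 + c^3/3 + sqrt(2)*c^2/2 - c + 3*exp(2*c)/2


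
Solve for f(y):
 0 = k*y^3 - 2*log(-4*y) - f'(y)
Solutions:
 f(y) = C1 + k*y^4/4 - 2*y*log(-y) + 2*y*(1 - 2*log(2))


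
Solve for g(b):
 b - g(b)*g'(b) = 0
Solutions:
 g(b) = -sqrt(C1 + b^2)
 g(b) = sqrt(C1 + b^2)


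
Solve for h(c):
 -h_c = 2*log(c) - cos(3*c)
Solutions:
 h(c) = C1 - 2*c*log(c) + 2*c + sin(3*c)/3


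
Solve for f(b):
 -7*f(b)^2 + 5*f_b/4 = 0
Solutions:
 f(b) = -5/(C1 + 28*b)


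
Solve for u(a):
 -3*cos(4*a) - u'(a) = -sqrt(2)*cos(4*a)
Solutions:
 u(a) = C1 - 3*sin(4*a)/4 + sqrt(2)*sin(4*a)/4
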